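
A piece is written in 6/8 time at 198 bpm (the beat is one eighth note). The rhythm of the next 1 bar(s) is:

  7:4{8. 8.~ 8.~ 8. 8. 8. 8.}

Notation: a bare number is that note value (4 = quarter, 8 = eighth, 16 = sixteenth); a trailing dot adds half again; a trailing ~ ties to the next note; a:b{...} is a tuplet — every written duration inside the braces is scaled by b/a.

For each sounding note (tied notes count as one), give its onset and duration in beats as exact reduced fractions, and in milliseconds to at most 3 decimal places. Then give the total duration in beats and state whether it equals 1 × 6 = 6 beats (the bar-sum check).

1) 0.0ms=0b +259.74ms=6/7b
2) 259.74ms=6/7b +779.221ms=18/7b
3) 1038.961ms=24/7b +259.74ms=6/7b
4) 1298.701ms=30/7b +259.74ms=6/7b
5) 1558.442ms=36/7b +259.74ms=6/7b
Σ=6b of 6 (198bpm 6/8) — PASS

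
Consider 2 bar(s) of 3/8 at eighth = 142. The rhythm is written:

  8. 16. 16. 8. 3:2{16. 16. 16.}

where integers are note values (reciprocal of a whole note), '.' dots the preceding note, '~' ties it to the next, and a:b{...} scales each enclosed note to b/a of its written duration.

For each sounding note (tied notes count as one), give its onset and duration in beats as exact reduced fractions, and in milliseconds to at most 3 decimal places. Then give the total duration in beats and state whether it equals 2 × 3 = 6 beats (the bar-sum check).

1) 0.0ms=0b +633.803ms=3/2b
2) 633.803ms=3/2b +316.901ms=3/4b
3) 950.704ms=9/4b +316.901ms=3/4b
4) 1267.606ms=3b +633.803ms=3/2b
5) 1901.408ms=9/2b +211.268ms=1/2b
6) 2112.676ms=5b +211.268ms=1/2b
7) 2323.944ms=11/2b +211.268ms=1/2b
Σ=6b of 6 (142bpm 3/8) — PASS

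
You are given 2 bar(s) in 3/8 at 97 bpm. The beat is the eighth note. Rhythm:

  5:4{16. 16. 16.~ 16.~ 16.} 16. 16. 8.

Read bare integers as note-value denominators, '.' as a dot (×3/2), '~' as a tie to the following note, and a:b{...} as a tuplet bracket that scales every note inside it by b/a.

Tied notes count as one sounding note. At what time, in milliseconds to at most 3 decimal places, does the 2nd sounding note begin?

1. 0.0ms @ 0 + 371.134ms (3/5)
2. 371.134ms @ 3/5 + 371.134ms (3/5)
3. 742.268ms @ 6/5 + 1113.402ms (9/5)
4. 1855.67ms @ 3 + 463.918ms (3/4)
5. 2319.588ms @ 15/4 + 463.918ms (3/4)
6. 2783.505ms @ 9/2 + 927.835ms (3/2)

note 2 onset = 3/5b = 371.134ms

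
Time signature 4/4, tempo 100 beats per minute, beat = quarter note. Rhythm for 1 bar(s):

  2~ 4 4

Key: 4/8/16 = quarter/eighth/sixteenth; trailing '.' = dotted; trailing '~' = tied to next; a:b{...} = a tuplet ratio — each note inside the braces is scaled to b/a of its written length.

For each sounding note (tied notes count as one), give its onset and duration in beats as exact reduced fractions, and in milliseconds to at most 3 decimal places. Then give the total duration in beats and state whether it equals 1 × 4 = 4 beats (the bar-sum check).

1) 0.0ms=0b +1800.0ms=3b
2) 1800.0ms=3b +600.0ms=1b
Σ=4b of 4 (100bpm 4/4) — PASS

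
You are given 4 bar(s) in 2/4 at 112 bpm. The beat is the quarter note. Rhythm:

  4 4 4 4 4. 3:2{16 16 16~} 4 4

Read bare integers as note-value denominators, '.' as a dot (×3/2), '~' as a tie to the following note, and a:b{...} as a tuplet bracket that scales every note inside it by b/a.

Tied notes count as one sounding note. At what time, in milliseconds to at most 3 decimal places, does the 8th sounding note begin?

1. 0.0ms @ 0 + 535.714ms (1)
2. 535.714ms @ 1 + 535.714ms (1)
3. 1071.429ms @ 2 + 535.714ms (1)
4. 1607.143ms @ 3 + 535.714ms (1)
5. 2142.857ms @ 4 + 803.571ms (3/2)
6. 2946.429ms @ 11/2 + 89.286ms (1/6)
7. 3035.714ms @ 17/3 + 89.286ms (1/6)
8. 3125.0ms @ 35/6 + 625.0ms (7/6)
9. 3750.0ms @ 7 + 535.714ms (1)

note 8 onset = 35/6b = 3125.0ms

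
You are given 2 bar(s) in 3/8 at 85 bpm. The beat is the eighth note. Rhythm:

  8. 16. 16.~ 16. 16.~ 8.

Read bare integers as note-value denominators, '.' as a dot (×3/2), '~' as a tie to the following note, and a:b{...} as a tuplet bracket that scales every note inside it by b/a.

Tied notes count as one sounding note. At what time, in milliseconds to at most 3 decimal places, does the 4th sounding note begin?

note 4 onset = 15/4b = 2647.059ms

1. 0.0ms @ 0 + 1058.824ms (3/2)
2. 1058.824ms @ 3/2 + 529.412ms (3/4)
3. 1588.235ms @ 9/4 + 1058.824ms (3/2)
4. 2647.059ms @ 15/4 + 1588.235ms (9/4)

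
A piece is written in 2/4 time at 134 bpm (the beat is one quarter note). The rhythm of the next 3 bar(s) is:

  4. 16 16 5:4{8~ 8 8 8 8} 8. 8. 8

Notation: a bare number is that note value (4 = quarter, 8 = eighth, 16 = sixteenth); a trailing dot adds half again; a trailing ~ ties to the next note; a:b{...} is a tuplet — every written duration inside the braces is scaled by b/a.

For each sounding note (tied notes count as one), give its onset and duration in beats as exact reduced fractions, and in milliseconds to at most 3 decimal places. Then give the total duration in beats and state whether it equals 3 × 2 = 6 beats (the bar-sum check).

1) 0.0ms=0b +671.642ms=3/2b
2) 671.642ms=3/2b +111.94ms=1/4b
3) 783.582ms=7/4b +111.94ms=1/4b
4) 895.522ms=2b +358.209ms=4/5b
5) 1253.731ms=14/5b +179.104ms=2/5b
6) 1432.836ms=16/5b +179.104ms=2/5b
7) 1611.94ms=18/5b +179.104ms=2/5b
8) 1791.045ms=4b +335.821ms=3/4b
9) 2126.866ms=19/4b +335.821ms=3/4b
10) 2462.687ms=11/2b +223.881ms=1/2b
Σ=6b of 6 (134bpm 2/4) — PASS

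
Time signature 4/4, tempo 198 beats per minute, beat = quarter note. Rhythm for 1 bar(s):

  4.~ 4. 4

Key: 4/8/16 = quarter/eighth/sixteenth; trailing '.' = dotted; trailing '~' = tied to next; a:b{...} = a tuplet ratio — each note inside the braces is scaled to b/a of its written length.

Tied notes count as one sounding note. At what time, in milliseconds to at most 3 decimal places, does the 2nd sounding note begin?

note 2 onset = 3b = 909.091ms

1. 0.0ms @ 0 + 909.091ms (3)
2. 909.091ms @ 3 + 303.03ms (1)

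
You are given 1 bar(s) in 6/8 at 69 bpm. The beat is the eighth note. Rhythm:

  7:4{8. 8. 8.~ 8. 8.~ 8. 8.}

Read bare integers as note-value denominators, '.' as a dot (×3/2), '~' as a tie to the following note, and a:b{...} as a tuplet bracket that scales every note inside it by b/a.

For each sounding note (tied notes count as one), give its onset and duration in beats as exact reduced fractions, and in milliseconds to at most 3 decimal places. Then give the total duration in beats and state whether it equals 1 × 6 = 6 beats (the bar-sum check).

1) 0.0ms=0b +745.342ms=6/7b
2) 745.342ms=6/7b +745.342ms=6/7b
3) 1490.683ms=12/7b +1490.683ms=12/7b
4) 2981.366ms=24/7b +1490.683ms=12/7b
5) 4472.05ms=36/7b +745.342ms=6/7b
Σ=6b of 6 (69bpm 6/8) — PASS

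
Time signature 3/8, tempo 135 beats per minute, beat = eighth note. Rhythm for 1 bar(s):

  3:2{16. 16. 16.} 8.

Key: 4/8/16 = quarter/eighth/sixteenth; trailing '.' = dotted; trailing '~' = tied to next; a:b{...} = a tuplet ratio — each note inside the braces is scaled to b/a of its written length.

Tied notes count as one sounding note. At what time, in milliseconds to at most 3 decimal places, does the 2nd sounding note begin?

1. 0.0ms @ 0 + 222.222ms (1/2)
2. 222.222ms @ 1/2 + 222.222ms (1/2)
3. 444.444ms @ 1 + 222.222ms (1/2)
4. 666.667ms @ 3/2 + 666.667ms (3/2)

note 2 onset = 1/2b = 222.222ms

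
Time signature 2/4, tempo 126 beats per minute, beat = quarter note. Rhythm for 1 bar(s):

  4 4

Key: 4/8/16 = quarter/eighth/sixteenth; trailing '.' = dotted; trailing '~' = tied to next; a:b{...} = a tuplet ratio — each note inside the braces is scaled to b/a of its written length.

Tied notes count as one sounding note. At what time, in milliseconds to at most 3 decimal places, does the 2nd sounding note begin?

note 2 onset = 1b = 476.19ms

1. 0.0ms @ 0 + 476.19ms (1)
2. 476.19ms @ 1 + 476.19ms (1)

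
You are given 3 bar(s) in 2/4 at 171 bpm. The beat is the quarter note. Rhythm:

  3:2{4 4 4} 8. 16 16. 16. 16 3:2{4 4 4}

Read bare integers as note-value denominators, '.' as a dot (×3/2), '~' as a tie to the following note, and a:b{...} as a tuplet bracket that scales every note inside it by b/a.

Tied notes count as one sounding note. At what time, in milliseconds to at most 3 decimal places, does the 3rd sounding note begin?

note 3 onset = 4/3b = 467.836ms

1. 0.0ms @ 0 + 233.918ms (2/3)
2. 233.918ms @ 2/3 + 233.918ms (2/3)
3. 467.836ms @ 4/3 + 233.918ms (2/3)
4. 701.754ms @ 2 + 263.158ms (3/4)
5. 964.912ms @ 11/4 + 87.719ms (1/4)
6. 1052.632ms @ 3 + 131.579ms (3/8)
7. 1184.211ms @ 27/8 + 131.579ms (3/8)
8. 1315.789ms @ 15/4 + 87.719ms (1/4)
9. 1403.509ms @ 4 + 233.918ms (2/3)
10. 1637.427ms @ 14/3 + 233.918ms (2/3)
11. 1871.345ms @ 16/3 + 233.918ms (2/3)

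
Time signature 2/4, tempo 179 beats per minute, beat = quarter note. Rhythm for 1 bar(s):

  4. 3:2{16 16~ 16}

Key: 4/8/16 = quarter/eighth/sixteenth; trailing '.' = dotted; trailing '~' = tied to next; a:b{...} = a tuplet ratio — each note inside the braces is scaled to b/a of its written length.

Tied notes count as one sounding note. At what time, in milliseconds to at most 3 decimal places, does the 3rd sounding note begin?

1. 0.0ms @ 0 + 502.793ms (3/2)
2. 502.793ms @ 3/2 + 55.866ms (1/6)
3. 558.659ms @ 5/3 + 111.732ms (1/3)

note 3 onset = 5/3b = 558.659ms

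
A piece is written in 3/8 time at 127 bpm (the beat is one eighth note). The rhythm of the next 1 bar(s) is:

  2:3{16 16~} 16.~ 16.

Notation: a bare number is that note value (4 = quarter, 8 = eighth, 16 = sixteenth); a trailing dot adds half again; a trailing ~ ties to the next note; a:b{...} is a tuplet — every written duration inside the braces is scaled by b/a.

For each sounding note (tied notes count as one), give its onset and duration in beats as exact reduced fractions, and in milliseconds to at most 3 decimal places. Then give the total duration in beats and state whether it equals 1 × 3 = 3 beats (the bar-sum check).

1) 0.0ms=0b +354.331ms=3/4b
2) 354.331ms=3/4b +1062.992ms=9/4b
Σ=3b of 3 (127bpm 3/8) — PASS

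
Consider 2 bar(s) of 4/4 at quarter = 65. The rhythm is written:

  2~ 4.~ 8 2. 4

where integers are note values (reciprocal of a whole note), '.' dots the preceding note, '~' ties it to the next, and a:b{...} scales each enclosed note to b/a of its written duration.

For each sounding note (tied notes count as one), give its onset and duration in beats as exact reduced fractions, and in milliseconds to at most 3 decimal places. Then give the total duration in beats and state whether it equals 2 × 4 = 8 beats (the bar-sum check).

1) 0.0ms=0b +3692.308ms=4b
2) 3692.308ms=4b +2769.231ms=3b
3) 6461.538ms=7b +923.077ms=1b
Σ=8b of 8 (65bpm 4/4) — PASS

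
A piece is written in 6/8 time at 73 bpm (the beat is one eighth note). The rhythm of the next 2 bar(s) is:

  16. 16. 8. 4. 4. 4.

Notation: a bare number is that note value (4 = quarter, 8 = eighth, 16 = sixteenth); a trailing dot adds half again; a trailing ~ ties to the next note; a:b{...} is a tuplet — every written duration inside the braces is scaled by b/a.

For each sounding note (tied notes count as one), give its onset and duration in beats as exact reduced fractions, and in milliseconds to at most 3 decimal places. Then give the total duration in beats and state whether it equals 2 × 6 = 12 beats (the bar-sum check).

1) 0.0ms=0b +616.438ms=3/4b
2) 616.438ms=3/4b +616.438ms=3/4b
3) 1232.877ms=3/2b +1232.877ms=3/2b
4) 2465.753ms=3b +2465.753ms=3b
5) 4931.507ms=6b +2465.753ms=3b
6) 7397.26ms=9b +2465.753ms=3b
Σ=12b of 12 (73bpm 6/8) — PASS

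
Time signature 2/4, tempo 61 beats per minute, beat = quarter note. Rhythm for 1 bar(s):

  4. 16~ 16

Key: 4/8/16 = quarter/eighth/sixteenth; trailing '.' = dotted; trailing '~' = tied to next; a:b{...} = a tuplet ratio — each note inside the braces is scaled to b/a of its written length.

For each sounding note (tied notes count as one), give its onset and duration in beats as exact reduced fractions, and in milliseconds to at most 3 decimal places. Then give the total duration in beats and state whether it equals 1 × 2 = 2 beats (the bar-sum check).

1) 0.0ms=0b +1475.41ms=3/2b
2) 1475.41ms=3/2b +491.803ms=1/2b
Σ=2b of 2 (61bpm 2/4) — PASS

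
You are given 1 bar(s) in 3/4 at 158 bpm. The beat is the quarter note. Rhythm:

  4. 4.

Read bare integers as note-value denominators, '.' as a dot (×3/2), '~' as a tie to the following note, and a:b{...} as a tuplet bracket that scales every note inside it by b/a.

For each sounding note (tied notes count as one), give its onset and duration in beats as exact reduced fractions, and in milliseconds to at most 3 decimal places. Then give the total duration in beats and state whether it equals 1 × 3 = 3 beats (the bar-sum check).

1) 0.0ms=0b +569.62ms=3/2b
2) 569.62ms=3/2b +569.62ms=3/2b
Σ=3b of 3 (158bpm 3/4) — PASS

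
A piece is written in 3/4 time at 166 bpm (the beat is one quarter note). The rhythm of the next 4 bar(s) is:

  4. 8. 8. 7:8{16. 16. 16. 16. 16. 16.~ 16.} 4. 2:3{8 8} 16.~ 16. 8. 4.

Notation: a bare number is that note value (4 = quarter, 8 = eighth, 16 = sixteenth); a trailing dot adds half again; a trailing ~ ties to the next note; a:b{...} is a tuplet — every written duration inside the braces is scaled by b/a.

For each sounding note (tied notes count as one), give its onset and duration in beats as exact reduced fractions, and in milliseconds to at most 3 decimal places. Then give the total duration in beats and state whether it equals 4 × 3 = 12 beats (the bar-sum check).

1) 0.0ms=0b +542.169ms=3/2b
2) 542.169ms=3/2b +271.084ms=3/4b
3) 813.253ms=9/4b +271.084ms=3/4b
4) 1084.337ms=3b +154.905ms=3/7b
5) 1239.243ms=24/7b +154.905ms=3/7b
6) 1394.148ms=27/7b +154.905ms=3/7b
7) 1549.053ms=30/7b +154.905ms=3/7b
8) 1703.959ms=33/7b +154.905ms=3/7b
9) 1858.864ms=36/7b +309.811ms=6/7b
10) 2168.675ms=6b +542.169ms=3/2b
11) 2710.843ms=15/2b +271.084ms=3/4b
12) 2981.928ms=33/4b +271.084ms=3/4b
13) 3253.012ms=9b +271.084ms=3/4b
14) 3524.096ms=39/4b +271.084ms=3/4b
15) 3795.181ms=21/2b +542.169ms=3/2b
Σ=12b of 12 (166bpm 3/4) — PASS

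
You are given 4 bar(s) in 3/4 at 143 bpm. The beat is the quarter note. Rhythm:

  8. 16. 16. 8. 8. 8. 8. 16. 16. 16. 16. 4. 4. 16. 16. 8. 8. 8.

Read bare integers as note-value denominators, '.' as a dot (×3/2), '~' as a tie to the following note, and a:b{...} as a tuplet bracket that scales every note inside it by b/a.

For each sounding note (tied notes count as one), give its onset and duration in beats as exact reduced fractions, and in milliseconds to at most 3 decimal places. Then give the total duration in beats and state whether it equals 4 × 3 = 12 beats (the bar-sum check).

1) 0.0ms=0b +314.685ms=3/4b
2) 314.685ms=3/4b +157.343ms=3/8b
3) 472.028ms=9/8b +157.343ms=3/8b
4) 629.371ms=3/2b +314.685ms=3/4b
5) 944.056ms=9/4b +314.685ms=3/4b
6) 1258.741ms=3b +314.685ms=3/4b
7) 1573.427ms=15/4b +314.685ms=3/4b
8) 1888.112ms=9/2b +157.343ms=3/8b
9) 2045.455ms=39/8b +157.343ms=3/8b
10) 2202.797ms=21/4b +157.343ms=3/8b
11) 2360.14ms=45/8b +157.343ms=3/8b
12) 2517.483ms=6b +629.371ms=3/2b
13) 3146.853ms=15/2b +629.371ms=3/2b
14) 3776.224ms=9b +157.343ms=3/8b
15) 3933.566ms=75/8b +157.343ms=3/8b
16) 4090.909ms=39/4b +314.685ms=3/4b
17) 4405.594ms=21/2b +314.685ms=3/4b
18) 4720.28ms=45/4b +314.685ms=3/4b
Σ=12b of 12 (143bpm 3/4) — PASS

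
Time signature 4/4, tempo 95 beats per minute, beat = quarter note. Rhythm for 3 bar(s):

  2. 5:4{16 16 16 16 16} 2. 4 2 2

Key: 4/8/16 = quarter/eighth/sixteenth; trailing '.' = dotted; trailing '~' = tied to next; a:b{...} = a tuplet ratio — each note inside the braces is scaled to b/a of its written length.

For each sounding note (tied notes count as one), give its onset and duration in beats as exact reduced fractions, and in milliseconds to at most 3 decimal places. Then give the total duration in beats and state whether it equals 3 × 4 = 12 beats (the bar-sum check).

1) 0.0ms=0b +1894.737ms=3b
2) 1894.737ms=3b +126.316ms=1/5b
3) 2021.053ms=16/5b +126.316ms=1/5b
4) 2147.368ms=17/5b +126.316ms=1/5b
5) 2273.684ms=18/5b +126.316ms=1/5b
6) 2400.0ms=19/5b +126.316ms=1/5b
7) 2526.316ms=4b +1894.737ms=3b
8) 4421.053ms=7b +631.579ms=1b
9) 5052.632ms=8b +1263.158ms=2b
10) 6315.789ms=10b +1263.158ms=2b
Σ=12b of 12 (95bpm 4/4) — PASS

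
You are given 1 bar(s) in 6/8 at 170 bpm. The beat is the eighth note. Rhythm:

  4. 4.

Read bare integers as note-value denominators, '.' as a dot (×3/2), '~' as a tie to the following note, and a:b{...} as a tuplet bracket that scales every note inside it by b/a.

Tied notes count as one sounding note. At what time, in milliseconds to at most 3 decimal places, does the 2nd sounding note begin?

note 2 onset = 3b = 1058.824ms

1. 0.0ms @ 0 + 1058.824ms (3)
2. 1058.824ms @ 3 + 1058.824ms (3)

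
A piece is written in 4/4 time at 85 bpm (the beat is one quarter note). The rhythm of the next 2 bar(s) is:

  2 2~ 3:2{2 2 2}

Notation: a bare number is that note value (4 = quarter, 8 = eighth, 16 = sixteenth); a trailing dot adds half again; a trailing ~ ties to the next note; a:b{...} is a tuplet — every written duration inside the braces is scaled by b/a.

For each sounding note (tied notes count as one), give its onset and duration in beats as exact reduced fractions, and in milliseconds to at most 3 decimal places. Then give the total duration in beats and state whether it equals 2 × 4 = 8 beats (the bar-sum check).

1) 0.0ms=0b +1411.765ms=2b
2) 1411.765ms=2b +2352.941ms=10/3b
3) 3764.706ms=16/3b +941.176ms=4/3b
4) 4705.882ms=20/3b +941.176ms=4/3b
Σ=8b of 8 (85bpm 4/4) — PASS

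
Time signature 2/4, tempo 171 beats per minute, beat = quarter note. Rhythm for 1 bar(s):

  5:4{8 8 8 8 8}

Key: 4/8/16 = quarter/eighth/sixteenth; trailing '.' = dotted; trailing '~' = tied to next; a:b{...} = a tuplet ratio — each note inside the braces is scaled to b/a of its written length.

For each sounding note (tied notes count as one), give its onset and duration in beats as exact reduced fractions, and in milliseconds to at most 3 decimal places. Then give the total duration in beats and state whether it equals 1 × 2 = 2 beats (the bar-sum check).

1) 0.0ms=0b +140.351ms=2/5b
2) 140.351ms=2/5b +140.351ms=2/5b
3) 280.702ms=4/5b +140.351ms=2/5b
4) 421.053ms=6/5b +140.351ms=2/5b
5) 561.404ms=8/5b +140.351ms=2/5b
Σ=2b of 2 (171bpm 2/4) — PASS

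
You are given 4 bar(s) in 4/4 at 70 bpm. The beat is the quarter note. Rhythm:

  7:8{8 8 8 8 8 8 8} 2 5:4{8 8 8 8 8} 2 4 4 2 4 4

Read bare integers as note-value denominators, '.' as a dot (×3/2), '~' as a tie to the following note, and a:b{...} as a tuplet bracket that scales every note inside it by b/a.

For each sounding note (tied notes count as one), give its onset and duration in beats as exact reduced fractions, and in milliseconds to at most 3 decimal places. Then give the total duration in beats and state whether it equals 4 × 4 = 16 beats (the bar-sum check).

1) 0.0ms=0b +489.796ms=4/7b
2) 489.796ms=4/7b +489.796ms=4/7b
3) 979.592ms=8/7b +489.796ms=4/7b
4) 1469.388ms=12/7b +489.796ms=4/7b
5) 1959.184ms=16/7b +489.796ms=4/7b
6) 2448.98ms=20/7b +489.796ms=4/7b
7) 2938.776ms=24/7b +489.796ms=4/7b
8) 3428.571ms=4b +1714.286ms=2b
9) 5142.857ms=6b +342.857ms=2/5b
10) 5485.714ms=32/5b +342.857ms=2/5b
11) 5828.571ms=34/5b +342.857ms=2/5b
12) 6171.429ms=36/5b +342.857ms=2/5b
13) 6514.286ms=38/5b +342.857ms=2/5b
14) 6857.143ms=8b +1714.286ms=2b
15) 8571.429ms=10b +857.143ms=1b
16) 9428.571ms=11b +857.143ms=1b
17) 10285.714ms=12b +1714.286ms=2b
18) 12000.0ms=14b +857.143ms=1b
19) 12857.143ms=15b +857.143ms=1b
Σ=16b of 16 (70bpm 4/4) — PASS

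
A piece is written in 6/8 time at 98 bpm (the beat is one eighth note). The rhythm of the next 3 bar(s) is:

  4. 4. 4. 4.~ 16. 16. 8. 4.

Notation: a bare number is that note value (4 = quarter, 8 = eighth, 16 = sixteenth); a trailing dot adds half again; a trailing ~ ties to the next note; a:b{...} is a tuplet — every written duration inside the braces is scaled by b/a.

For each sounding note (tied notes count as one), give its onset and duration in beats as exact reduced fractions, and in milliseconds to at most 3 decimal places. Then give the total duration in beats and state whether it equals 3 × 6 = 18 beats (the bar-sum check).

1) 0.0ms=0b +1836.735ms=3b
2) 1836.735ms=3b +1836.735ms=3b
3) 3673.469ms=6b +1836.735ms=3b
4) 5510.204ms=9b +2295.918ms=15/4b
5) 7806.122ms=51/4b +459.184ms=3/4b
6) 8265.306ms=27/2b +918.367ms=3/2b
7) 9183.673ms=15b +1836.735ms=3b
Σ=18b of 18 (98bpm 6/8) — PASS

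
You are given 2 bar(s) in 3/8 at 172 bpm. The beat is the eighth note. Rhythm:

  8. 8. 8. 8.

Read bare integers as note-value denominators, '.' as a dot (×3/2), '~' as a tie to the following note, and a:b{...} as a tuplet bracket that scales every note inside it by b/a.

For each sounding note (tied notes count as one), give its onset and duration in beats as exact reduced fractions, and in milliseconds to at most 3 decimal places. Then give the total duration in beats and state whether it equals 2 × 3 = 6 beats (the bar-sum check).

1) 0.0ms=0b +523.256ms=3/2b
2) 523.256ms=3/2b +523.256ms=3/2b
3) 1046.512ms=3b +523.256ms=3/2b
4) 1569.767ms=9/2b +523.256ms=3/2b
Σ=6b of 6 (172bpm 3/8) — PASS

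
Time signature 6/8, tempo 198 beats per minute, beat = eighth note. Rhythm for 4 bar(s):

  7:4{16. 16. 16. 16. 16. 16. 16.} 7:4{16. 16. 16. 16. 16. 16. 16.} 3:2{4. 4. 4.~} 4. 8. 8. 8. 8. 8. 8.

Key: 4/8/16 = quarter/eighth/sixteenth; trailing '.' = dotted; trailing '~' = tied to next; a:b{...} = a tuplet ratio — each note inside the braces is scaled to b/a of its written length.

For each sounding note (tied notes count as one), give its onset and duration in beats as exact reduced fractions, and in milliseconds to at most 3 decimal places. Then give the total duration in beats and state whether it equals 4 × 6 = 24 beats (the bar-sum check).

1) 0.0ms=0b +129.87ms=3/7b
2) 129.87ms=3/7b +129.87ms=3/7b
3) 259.74ms=6/7b +129.87ms=3/7b
4) 389.61ms=9/7b +129.87ms=3/7b
5) 519.481ms=12/7b +129.87ms=3/7b
6) 649.351ms=15/7b +129.87ms=3/7b
7) 779.221ms=18/7b +129.87ms=3/7b
8) 909.091ms=3b +129.87ms=3/7b
9) 1038.961ms=24/7b +129.87ms=3/7b
10) 1168.831ms=27/7b +129.87ms=3/7b
11) 1298.701ms=30/7b +129.87ms=3/7b
12) 1428.571ms=33/7b +129.87ms=3/7b
13) 1558.442ms=36/7b +129.87ms=3/7b
14) 1688.312ms=39/7b +129.87ms=3/7b
15) 1818.182ms=6b +606.061ms=2b
16) 2424.242ms=8b +606.061ms=2b
17) 3030.303ms=10b +1515.152ms=5b
18) 4545.455ms=15b +454.545ms=3/2b
19) 5000.0ms=33/2b +454.545ms=3/2b
20) 5454.545ms=18b +454.545ms=3/2b
21) 5909.091ms=39/2b +454.545ms=3/2b
22) 6363.636ms=21b +454.545ms=3/2b
23) 6818.182ms=45/2b +454.545ms=3/2b
Σ=24b of 24 (198bpm 6/8) — PASS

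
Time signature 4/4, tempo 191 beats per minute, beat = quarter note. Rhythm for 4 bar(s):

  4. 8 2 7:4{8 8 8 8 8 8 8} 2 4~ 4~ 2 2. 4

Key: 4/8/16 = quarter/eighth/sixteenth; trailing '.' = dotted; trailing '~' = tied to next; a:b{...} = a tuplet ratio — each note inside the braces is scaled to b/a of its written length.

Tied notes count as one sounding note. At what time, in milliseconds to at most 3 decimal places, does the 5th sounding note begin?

note 5 onset = 30/7b = 1346.298ms

1. 0.0ms @ 0 + 471.204ms (3/2)
2. 471.204ms @ 3/2 + 157.068ms (1/2)
3. 628.272ms @ 2 + 628.272ms (2)
4. 1256.545ms @ 4 + 89.753ms (2/7)
5. 1346.298ms @ 30/7 + 89.753ms (2/7)
6. 1436.051ms @ 32/7 + 89.753ms (2/7)
7. 1525.804ms @ 34/7 + 89.753ms (2/7)
8. 1615.557ms @ 36/7 + 89.753ms (2/7)
9. 1705.31ms @ 38/7 + 89.753ms (2/7)
10. 1795.064ms @ 40/7 + 89.753ms (2/7)
11. 1884.817ms @ 6 + 628.272ms (2)
12. 2513.089ms @ 8 + 1256.545ms (4)
13. 3769.634ms @ 12 + 942.408ms (3)
14. 4712.042ms @ 15 + 314.136ms (1)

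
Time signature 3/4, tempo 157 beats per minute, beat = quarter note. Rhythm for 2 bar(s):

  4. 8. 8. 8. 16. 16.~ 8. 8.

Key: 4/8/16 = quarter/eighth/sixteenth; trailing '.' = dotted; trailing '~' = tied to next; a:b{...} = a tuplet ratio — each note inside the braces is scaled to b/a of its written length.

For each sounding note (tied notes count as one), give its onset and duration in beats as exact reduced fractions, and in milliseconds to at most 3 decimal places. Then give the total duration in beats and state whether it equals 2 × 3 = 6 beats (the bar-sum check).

1) 0.0ms=0b +573.248ms=3/2b
2) 573.248ms=3/2b +286.624ms=3/4b
3) 859.873ms=9/4b +286.624ms=3/4b
4) 1146.497ms=3b +286.624ms=3/4b
5) 1433.121ms=15/4b +143.312ms=3/8b
6) 1576.433ms=33/8b +429.936ms=9/8b
7) 2006.369ms=21/4b +286.624ms=3/4b
Σ=6b of 6 (157bpm 3/4) — PASS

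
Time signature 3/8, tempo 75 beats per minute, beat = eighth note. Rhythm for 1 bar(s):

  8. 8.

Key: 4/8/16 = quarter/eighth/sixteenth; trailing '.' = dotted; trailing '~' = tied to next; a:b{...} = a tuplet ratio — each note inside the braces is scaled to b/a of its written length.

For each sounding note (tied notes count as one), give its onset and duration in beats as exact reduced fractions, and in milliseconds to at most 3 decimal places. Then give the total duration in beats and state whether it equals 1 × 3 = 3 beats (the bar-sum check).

1) 0.0ms=0b +1200.0ms=3/2b
2) 1200.0ms=3/2b +1200.0ms=3/2b
Σ=3b of 3 (75bpm 3/8) — PASS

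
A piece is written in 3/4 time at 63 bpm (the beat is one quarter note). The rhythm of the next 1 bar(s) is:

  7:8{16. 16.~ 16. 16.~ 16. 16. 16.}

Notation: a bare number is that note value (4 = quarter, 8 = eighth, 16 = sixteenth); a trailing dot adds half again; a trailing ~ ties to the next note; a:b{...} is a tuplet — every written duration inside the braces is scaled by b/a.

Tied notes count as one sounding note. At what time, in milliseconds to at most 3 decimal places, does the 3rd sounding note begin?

1. 0.0ms @ 0 + 408.163ms (3/7)
2. 408.163ms @ 3/7 + 816.327ms (6/7)
3. 1224.49ms @ 9/7 + 816.327ms (6/7)
4. 2040.816ms @ 15/7 + 408.163ms (3/7)
5. 2448.98ms @ 18/7 + 408.163ms (3/7)

note 3 onset = 9/7b = 1224.49ms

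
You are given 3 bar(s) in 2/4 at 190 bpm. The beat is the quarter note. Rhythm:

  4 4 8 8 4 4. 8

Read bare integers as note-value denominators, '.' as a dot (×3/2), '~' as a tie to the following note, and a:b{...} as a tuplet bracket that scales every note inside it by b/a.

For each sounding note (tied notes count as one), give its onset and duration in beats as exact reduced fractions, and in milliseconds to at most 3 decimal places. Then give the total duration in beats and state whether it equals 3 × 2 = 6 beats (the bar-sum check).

1) 0.0ms=0b +315.789ms=1b
2) 315.789ms=1b +315.789ms=1b
3) 631.579ms=2b +157.895ms=1/2b
4) 789.474ms=5/2b +157.895ms=1/2b
5) 947.368ms=3b +315.789ms=1b
6) 1263.158ms=4b +473.684ms=3/2b
7) 1736.842ms=11/2b +157.895ms=1/2b
Σ=6b of 6 (190bpm 2/4) — PASS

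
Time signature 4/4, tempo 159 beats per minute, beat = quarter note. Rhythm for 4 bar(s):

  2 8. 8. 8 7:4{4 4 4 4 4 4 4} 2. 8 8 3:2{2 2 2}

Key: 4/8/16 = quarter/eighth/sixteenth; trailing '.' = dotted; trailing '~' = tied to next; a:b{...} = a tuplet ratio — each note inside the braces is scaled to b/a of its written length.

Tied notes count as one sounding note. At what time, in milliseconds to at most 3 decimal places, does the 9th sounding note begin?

note 9 onset = 44/7b = 2371.968ms

1. 0.0ms @ 0 + 754.717ms (2)
2. 754.717ms @ 2 + 283.019ms (3/4)
3. 1037.736ms @ 11/4 + 283.019ms (3/4)
4. 1320.755ms @ 7/2 + 188.679ms (1/2)
5. 1509.434ms @ 4 + 215.633ms (4/7)
6. 1725.067ms @ 32/7 + 215.633ms (4/7)
7. 1940.701ms @ 36/7 + 215.633ms (4/7)
8. 2156.334ms @ 40/7 + 215.633ms (4/7)
9. 2371.968ms @ 44/7 + 215.633ms (4/7)
10. 2587.601ms @ 48/7 + 215.633ms (4/7)
11. 2803.235ms @ 52/7 + 215.633ms (4/7)
12. 3018.868ms @ 8 + 1132.075ms (3)
13. 4150.943ms @ 11 + 188.679ms (1/2)
14. 4339.623ms @ 23/2 + 188.679ms (1/2)
15. 4528.302ms @ 12 + 503.145ms (4/3)
16. 5031.447ms @ 40/3 + 503.145ms (4/3)
17. 5534.591ms @ 44/3 + 503.145ms (4/3)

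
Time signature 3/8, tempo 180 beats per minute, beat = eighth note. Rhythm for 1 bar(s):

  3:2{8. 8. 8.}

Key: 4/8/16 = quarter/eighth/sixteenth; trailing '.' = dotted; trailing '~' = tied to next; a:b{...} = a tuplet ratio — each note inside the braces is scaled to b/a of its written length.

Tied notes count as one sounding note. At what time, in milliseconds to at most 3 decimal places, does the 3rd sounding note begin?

1. 0.0ms @ 0 + 333.333ms (1)
2. 333.333ms @ 1 + 333.333ms (1)
3. 666.667ms @ 2 + 333.333ms (1)

note 3 onset = 2b = 666.667ms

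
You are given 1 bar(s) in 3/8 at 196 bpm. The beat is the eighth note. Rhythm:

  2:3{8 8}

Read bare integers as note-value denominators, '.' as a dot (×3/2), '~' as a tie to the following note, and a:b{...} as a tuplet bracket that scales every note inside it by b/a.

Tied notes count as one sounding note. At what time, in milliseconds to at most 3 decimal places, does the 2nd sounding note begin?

note 2 onset = 3/2b = 459.184ms

1. 0.0ms @ 0 + 459.184ms (3/2)
2. 459.184ms @ 3/2 + 459.184ms (3/2)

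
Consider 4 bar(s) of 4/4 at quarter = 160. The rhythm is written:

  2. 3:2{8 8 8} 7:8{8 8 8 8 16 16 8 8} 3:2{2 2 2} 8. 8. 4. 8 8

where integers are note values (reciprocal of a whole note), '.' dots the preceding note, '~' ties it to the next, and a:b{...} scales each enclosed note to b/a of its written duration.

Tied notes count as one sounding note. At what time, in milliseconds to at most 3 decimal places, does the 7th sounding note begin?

note 7 onset = 36/7b = 1928.571ms

1. 0.0ms @ 0 + 1125.0ms (3)
2. 1125.0ms @ 3 + 125.0ms (1/3)
3. 1250.0ms @ 10/3 + 125.0ms (1/3)
4. 1375.0ms @ 11/3 + 125.0ms (1/3)
5. 1500.0ms @ 4 + 214.286ms (4/7)
6. 1714.286ms @ 32/7 + 214.286ms (4/7)
7. 1928.571ms @ 36/7 + 214.286ms (4/7)
8. 2142.857ms @ 40/7 + 214.286ms (4/7)
9. 2357.143ms @ 44/7 + 107.143ms (2/7)
10. 2464.286ms @ 46/7 + 107.143ms (2/7)
11. 2571.429ms @ 48/7 + 214.286ms (4/7)
12. 2785.714ms @ 52/7 + 214.286ms (4/7)
13. 3000.0ms @ 8 + 500.0ms (4/3)
14. 3500.0ms @ 28/3 + 500.0ms (4/3)
15. 4000.0ms @ 32/3 + 500.0ms (4/3)
16. 4500.0ms @ 12 + 281.25ms (3/4)
17. 4781.25ms @ 51/4 + 281.25ms (3/4)
18. 5062.5ms @ 27/2 + 562.5ms (3/2)
19. 5625.0ms @ 15 + 187.5ms (1/2)
20. 5812.5ms @ 31/2 + 187.5ms (1/2)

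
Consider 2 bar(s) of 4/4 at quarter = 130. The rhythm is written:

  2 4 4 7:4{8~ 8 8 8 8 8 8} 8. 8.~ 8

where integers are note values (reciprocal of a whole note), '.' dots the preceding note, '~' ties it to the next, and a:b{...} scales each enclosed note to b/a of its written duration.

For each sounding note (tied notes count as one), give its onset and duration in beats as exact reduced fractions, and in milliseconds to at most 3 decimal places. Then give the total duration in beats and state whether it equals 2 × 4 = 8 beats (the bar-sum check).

1) 0.0ms=0b +923.077ms=2b
2) 923.077ms=2b +461.538ms=1b
3) 1384.615ms=3b +461.538ms=1b
4) 1846.154ms=4b +263.736ms=4/7b
5) 2109.89ms=32/7b +131.868ms=2/7b
6) 2241.758ms=34/7b +131.868ms=2/7b
7) 2373.626ms=36/7b +131.868ms=2/7b
8) 2505.495ms=38/7b +131.868ms=2/7b
9) 2637.363ms=40/7b +131.868ms=2/7b
10) 2769.231ms=6b +346.154ms=3/4b
11) 3115.385ms=27/4b +576.923ms=5/4b
Σ=8b of 8 (130bpm 4/4) — PASS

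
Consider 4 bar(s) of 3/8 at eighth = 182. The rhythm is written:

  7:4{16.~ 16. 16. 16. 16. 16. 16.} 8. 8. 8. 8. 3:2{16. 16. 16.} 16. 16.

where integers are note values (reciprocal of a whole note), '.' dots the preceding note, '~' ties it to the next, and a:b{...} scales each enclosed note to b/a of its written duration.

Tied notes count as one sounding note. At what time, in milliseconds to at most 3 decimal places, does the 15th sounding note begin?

1. 0.0ms @ 0 + 282.575ms (6/7)
2. 282.575ms @ 6/7 + 141.287ms (3/7)
3. 423.862ms @ 9/7 + 141.287ms (3/7)
4. 565.149ms @ 12/7 + 141.287ms (3/7)
5. 706.436ms @ 15/7 + 141.287ms (3/7)
6. 847.724ms @ 18/7 + 141.287ms (3/7)
7. 989.011ms @ 3 + 494.505ms (3/2)
8. 1483.516ms @ 9/2 + 494.505ms (3/2)
9. 1978.022ms @ 6 + 494.505ms (3/2)
10. 2472.527ms @ 15/2 + 494.505ms (3/2)
11. 2967.033ms @ 9 + 164.835ms (1/2)
12. 3131.868ms @ 19/2 + 164.835ms (1/2)
13. 3296.703ms @ 10 + 164.835ms (1/2)
14. 3461.538ms @ 21/2 + 247.253ms (3/4)
15. 3708.791ms @ 45/4 + 247.253ms (3/4)

note 15 onset = 45/4b = 3708.791ms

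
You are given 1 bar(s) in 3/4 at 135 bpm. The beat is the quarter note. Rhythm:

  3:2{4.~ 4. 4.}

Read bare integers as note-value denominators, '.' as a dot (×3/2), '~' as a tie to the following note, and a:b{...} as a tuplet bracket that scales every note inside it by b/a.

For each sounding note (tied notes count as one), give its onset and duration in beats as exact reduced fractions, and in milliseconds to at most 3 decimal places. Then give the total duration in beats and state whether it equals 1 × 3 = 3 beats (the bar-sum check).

1) 0.0ms=0b +888.889ms=2b
2) 888.889ms=2b +444.444ms=1b
Σ=3b of 3 (135bpm 3/4) — PASS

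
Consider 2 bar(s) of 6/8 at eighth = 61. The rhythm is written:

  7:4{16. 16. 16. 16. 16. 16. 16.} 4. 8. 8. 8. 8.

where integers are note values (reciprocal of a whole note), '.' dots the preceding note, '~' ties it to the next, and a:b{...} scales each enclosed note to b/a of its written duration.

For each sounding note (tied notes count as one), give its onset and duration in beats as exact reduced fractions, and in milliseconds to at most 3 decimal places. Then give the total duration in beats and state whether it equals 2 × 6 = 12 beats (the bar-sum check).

1) 0.0ms=0b +421.546ms=3/7b
2) 421.546ms=3/7b +421.546ms=3/7b
3) 843.091ms=6/7b +421.546ms=3/7b
4) 1264.637ms=9/7b +421.546ms=3/7b
5) 1686.183ms=12/7b +421.546ms=3/7b
6) 2107.728ms=15/7b +421.546ms=3/7b
7) 2529.274ms=18/7b +421.546ms=3/7b
8) 2950.82ms=3b +2950.82ms=3b
9) 5901.639ms=6b +1475.41ms=3/2b
10) 7377.049ms=15/2b +1475.41ms=3/2b
11) 8852.459ms=9b +1475.41ms=3/2b
12) 10327.869ms=21/2b +1475.41ms=3/2b
Σ=12b of 12 (61bpm 6/8) — PASS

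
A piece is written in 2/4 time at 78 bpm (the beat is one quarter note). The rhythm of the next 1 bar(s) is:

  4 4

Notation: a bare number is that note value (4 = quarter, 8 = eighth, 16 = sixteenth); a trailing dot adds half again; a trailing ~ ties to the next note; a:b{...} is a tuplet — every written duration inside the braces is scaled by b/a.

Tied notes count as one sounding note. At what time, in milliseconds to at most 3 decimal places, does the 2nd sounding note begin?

note 2 onset = 1b = 769.231ms

1. 0.0ms @ 0 + 769.231ms (1)
2. 769.231ms @ 1 + 769.231ms (1)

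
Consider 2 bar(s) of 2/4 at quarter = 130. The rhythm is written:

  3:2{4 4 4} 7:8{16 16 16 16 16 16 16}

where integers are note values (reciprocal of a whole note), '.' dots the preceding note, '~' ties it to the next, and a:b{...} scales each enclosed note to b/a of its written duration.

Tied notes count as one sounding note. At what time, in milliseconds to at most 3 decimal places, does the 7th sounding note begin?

1. 0.0ms @ 0 + 307.692ms (2/3)
2. 307.692ms @ 2/3 + 307.692ms (2/3)
3. 615.385ms @ 4/3 + 307.692ms (2/3)
4. 923.077ms @ 2 + 131.868ms (2/7)
5. 1054.945ms @ 16/7 + 131.868ms (2/7)
6. 1186.813ms @ 18/7 + 131.868ms (2/7)
7. 1318.681ms @ 20/7 + 131.868ms (2/7)
8. 1450.549ms @ 22/7 + 131.868ms (2/7)
9. 1582.418ms @ 24/7 + 131.868ms (2/7)
10. 1714.286ms @ 26/7 + 131.868ms (2/7)

note 7 onset = 20/7b = 1318.681ms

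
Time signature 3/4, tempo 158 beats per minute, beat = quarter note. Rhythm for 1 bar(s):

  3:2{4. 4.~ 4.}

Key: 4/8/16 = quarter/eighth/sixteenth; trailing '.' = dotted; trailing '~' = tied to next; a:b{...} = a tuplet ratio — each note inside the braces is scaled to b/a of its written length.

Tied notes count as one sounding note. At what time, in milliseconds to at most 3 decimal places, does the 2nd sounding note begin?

1. 0.0ms @ 0 + 379.747ms (1)
2. 379.747ms @ 1 + 759.494ms (2)

note 2 onset = 1b = 379.747ms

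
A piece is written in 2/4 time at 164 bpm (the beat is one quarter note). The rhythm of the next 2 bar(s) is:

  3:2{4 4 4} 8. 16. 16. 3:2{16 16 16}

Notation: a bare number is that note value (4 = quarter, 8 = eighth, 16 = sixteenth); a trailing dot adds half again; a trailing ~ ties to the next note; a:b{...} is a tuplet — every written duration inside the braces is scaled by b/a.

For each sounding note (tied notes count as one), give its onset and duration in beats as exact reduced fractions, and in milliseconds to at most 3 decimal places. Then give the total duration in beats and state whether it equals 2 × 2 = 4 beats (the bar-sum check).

1) 0.0ms=0b +243.902ms=2/3b
2) 243.902ms=2/3b +243.902ms=2/3b
3) 487.805ms=4/3b +243.902ms=2/3b
4) 731.707ms=2b +274.39ms=3/4b
5) 1006.098ms=11/4b +137.195ms=3/8b
6) 1143.293ms=25/8b +137.195ms=3/8b
7) 1280.488ms=7/2b +60.976ms=1/6b
8) 1341.463ms=11/3b +60.976ms=1/6b
9) 1402.439ms=23/6b +60.976ms=1/6b
Σ=4b of 4 (164bpm 2/4) — PASS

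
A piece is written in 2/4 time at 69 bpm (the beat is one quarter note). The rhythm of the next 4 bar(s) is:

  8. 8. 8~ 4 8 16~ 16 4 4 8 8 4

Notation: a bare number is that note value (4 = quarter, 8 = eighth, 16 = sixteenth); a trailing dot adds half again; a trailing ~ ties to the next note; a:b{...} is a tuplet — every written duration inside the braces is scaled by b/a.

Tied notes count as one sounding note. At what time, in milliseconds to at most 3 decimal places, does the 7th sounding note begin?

1. 0.0ms @ 0 + 652.174ms (3/4)
2. 652.174ms @ 3/4 + 652.174ms (3/4)
3. 1304.348ms @ 3/2 + 1304.348ms (3/2)
4. 2608.696ms @ 3 + 434.783ms (1/2)
5. 3043.478ms @ 7/2 + 434.783ms (1/2)
6. 3478.261ms @ 4 + 869.565ms (1)
7. 4347.826ms @ 5 + 869.565ms (1)
8. 5217.391ms @ 6 + 434.783ms (1/2)
9. 5652.174ms @ 13/2 + 434.783ms (1/2)
10. 6086.957ms @ 7 + 869.565ms (1)

note 7 onset = 5b = 4347.826ms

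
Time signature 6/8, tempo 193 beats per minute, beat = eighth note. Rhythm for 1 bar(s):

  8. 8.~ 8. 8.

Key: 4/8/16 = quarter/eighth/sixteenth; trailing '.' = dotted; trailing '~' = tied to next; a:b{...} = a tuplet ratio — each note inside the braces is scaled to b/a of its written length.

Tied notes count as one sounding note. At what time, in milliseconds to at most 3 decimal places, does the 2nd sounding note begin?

1. 0.0ms @ 0 + 466.321ms (3/2)
2. 466.321ms @ 3/2 + 932.642ms (3)
3. 1398.964ms @ 9/2 + 466.321ms (3/2)

note 2 onset = 3/2b = 466.321ms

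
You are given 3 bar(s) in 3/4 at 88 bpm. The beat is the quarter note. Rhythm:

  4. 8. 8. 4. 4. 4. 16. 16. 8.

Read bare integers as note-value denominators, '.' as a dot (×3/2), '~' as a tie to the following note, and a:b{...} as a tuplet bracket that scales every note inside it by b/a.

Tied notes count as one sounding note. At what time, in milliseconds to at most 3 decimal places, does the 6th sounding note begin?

1. 0.0ms @ 0 + 1022.727ms (3/2)
2. 1022.727ms @ 3/2 + 511.364ms (3/4)
3. 1534.091ms @ 9/4 + 511.364ms (3/4)
4. 2045.455ms @ 3 + 1022.727ms (3/2)
5. 3068.182ms @ 9/2 + 1022.727ms (3/2)
6. 4090.909ms @ 6 + 1022.727ms (3/2)
7. 5113.636ms @ 15/2 + 255.682ms (3/8)
8. 5369.318ms @ 63/8 + 255.682ms (3/8)
9. 5625.0ms @ 33/4 + 511.364ms (3/4)

note 6 onset = 6b = 4090.909ms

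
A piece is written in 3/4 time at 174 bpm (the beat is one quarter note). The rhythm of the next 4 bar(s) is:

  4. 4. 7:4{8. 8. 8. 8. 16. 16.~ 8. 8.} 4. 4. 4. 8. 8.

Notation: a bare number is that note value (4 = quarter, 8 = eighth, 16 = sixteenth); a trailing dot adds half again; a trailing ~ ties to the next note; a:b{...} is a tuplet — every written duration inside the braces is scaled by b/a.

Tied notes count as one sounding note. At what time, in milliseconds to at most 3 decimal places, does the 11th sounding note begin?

note 11 onset = 15/2b = 2586.207ms

1. 0.0ms @ 0 + 517.241ms (3/2)
2. 517.241ms @ 3/2 + 517.241ms (3/2)
3. 1034.483ms @ 3 + 147.783ms (3/7)
4. 1182.266ms @ 24/7 + 147.783ms (3/7)
5. 1330.049ms @ 27/7 + 147.783ms (3/7)
6. 1477.833ms @ 30/7 + 147.783ms (3/7)
7. 1625.616ms @ 33/7 + 73.892ms (3/14)
8. 1699.507ms @ 69/14 + 221.675ms (9/14)
9. 1921.182ms @ 39/7 + 147.783ms (3/7)
10. 2068.966ms @ 6 + 517.241ms (3/2)
11. 2586.207ms @ 15/2 + 517.241ms (3/2)
12. 3103.448ms @ 9 + 517.241ms (3/2)
13. 3620.69ms @ 21/2 + 258.621ms (3/4)
14. 3879.31ms @ 45/4 + 258.621ms (3/4)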